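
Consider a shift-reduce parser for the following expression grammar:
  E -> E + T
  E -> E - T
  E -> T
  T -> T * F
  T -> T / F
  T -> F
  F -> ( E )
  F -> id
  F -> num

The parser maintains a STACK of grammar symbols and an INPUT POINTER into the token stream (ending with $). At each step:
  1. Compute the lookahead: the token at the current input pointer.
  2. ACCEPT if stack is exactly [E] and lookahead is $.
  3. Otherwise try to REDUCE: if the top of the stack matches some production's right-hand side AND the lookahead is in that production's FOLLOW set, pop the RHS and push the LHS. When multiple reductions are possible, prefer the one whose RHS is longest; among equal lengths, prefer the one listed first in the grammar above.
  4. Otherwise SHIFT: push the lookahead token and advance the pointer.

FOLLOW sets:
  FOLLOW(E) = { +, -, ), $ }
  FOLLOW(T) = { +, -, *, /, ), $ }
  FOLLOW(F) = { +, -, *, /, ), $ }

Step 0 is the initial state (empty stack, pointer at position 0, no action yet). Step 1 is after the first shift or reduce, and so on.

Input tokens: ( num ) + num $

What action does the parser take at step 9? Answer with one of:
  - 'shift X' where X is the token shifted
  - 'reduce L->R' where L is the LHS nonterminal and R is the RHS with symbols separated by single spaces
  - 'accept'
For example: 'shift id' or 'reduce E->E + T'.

Answer: reduce E->T

Derivation:
Step 1: shift (. Stack=[(] ptr=1 lookahead=num remaining=[num ) + num $]
Step 2: shift num. Stack=[( num] ptr=2 lookahead=) remaining=[) + num $]
Step 3: reduce F->num. Stack=[( F] ptr=2 lookahead=) remaining=[) + num $]
Step 4: reduce T->F. Stack=[( T] ptr=2 lookahead=) remaining=[) + num $]
Step 5: reduce E->T. Stack=[( E] ptr=2 lookahead=) remaining=[) + num $]
Step 6: shift ). Stack=[( E )] ptr=3 lookahead=+ remaining=[+ num $]
Step 7: reduce F->( E ). Stack=[F] ptr=3 lookahead=+ remaining=[+ num $]
Step 8: reduce T->F. Stack=[T] ptr=3 lookahead=+ remaining=[+ num $]
Step 9: reduce E->T. Stack=[E] ptr=3 lookahead=+ remaining=[+ num $]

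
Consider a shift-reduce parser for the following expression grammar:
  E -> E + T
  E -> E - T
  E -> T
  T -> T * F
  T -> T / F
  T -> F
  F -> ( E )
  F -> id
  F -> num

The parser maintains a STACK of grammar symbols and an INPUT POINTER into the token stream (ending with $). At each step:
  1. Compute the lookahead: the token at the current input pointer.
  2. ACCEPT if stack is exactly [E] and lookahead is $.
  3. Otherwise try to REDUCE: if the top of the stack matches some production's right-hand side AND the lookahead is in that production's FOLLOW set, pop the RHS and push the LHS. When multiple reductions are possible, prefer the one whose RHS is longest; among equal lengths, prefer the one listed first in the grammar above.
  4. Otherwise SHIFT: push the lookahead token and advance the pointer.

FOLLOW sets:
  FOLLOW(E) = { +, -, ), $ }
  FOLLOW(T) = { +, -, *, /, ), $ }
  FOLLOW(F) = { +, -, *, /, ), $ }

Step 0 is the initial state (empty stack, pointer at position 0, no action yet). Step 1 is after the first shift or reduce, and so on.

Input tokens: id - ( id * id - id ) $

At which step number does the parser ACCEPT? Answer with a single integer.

Step 1: shift id. Stack=[id] ptr=1 lookahead=- remaining=[- ( id * id - id ) $]
Step 2: reduce F->id. Stack=[F] ptr=1 lookahead=- remaining=[- ( id * id - id ) $]
Step 3: reduce T->F. Stack=[T] ptr=1 lookahead=- remaining=[- ( id * id - id ) $]
Step 4: reduce E->T. Stack=[E] ptr=1 lookahead=- remaining=[- ( id * id - id ) $]
Step 5: shift -. Stack=[E -] ptr=2 lookahead=( remaining=[( id * id - id ) $]
Step 6: shift (. Stack=[E - (] ptr=3 lookahead=id remaining=[id * id - id ) $]
Step 7: shift id. Stack=[E - ( id] ptr=4 lookahead=* remaining=[* id - id ) $]
Step 8: reduce F->id. Stack=[E - ( F] ptr=4 lookahead=* remaining=[* id - id ) $]
Step 9: reduce T->F. Stack=[E - ( T] ptr=4 lookahead=* remaining=[* id - id ) $]
Step 10: shift *. Stack=[E - ( T *] ptr=5 lookahead=id remaining=[id - id ) $]
Step 11: shift id. Stack=[E - ( T * id] ptr=6 lookahead=- remaining=[- id ) $]
Step 12: reduce F->id. Stack=[E - ( T * F] ptr=6 lookahead=- remaining=[- id ) $]
Step 13: reduce T->T * F. Stack=[E - ( T] ptr=6 lookahead=- remaining=[- id ) $]
Step 14: reduce E->T. Stack=[E - ( E] ptr=6 lookahead=- remaining=[- id ) $]
Step 15: shift -. Stack=[E - ( E -] ptr=7 lookahead=id remaining=[id ) $]
Step 16: shift id. Stack=[E - ( E - id] ptr=8 lookahead=) remaining=[) $]
Step 17: reduce F->id. Stack=[E - ( E - F] ptr=8 lookahead=) remaining=[) $]
Step 18: reduce T->F. Stack=[E - ( E - T] ptr=8 lookahead=) remaining=[) $]
Step 19: reduce E->E - T. Stack=[E - ( E] ptr=8 lookahead=) remaining=[) $]
Step 20: shift ). Stack=[E - ( E )] ptr=9 lookahead=$ remaining=[$]
Step 21: reduce F->( E ). Stack=[E - F] ptr=9 lookahead=$ remaining=[$]
Step 22: reduce T->F. Stack=[E - T] ptr=9 lookahead=$ remaining=[$]
Step 23: reduce E->E - T. Stack=[E] ptr=9 lookahead=$ remaining=[$]
Step 24: accept. Stack=[E] ptr=9 lookahead=$ remaining=[$]

Answer: 24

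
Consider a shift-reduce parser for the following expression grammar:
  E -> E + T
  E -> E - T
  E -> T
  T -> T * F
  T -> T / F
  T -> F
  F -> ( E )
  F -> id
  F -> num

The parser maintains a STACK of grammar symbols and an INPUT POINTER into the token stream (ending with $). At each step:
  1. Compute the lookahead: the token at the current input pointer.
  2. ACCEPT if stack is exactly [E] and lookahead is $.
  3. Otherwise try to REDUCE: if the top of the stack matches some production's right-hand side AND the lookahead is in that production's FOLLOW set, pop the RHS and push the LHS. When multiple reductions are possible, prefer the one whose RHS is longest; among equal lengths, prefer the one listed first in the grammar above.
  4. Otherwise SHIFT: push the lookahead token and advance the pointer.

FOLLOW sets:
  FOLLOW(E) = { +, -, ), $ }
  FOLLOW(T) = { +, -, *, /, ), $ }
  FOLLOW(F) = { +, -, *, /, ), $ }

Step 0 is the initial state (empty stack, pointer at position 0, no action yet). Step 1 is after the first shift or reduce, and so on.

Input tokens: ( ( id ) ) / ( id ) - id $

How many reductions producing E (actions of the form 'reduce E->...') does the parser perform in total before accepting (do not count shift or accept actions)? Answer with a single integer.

Answer: 5

Derivation:
Step 1: shift (. Stack=[(] ptr=1 lookahead=( remaining=[( id ) ) / ( id ) - id $]
Step 2: shift (. Stack=[( (] ptr=2 lookahead=id remaining=[id ) ) / ( id ) - id $]
Step 3: shift id. Stack=[( ( id] ptr=3 lookahead=) remaining=[) ) / ( id ) - id $]
Step 4: reduce F->id. Stack=[( ( F] ptr=3 lookahead=) remaining=[) ) / ( id ) - id $]
Step 5: reduce T->F. Stack=[( ( T] ptr=3 lookahead=) remaining=[) ) / ( id ) - id $]
Step 6: reduce E->T. Stack=[( ( E] ptr=3 lookahead=) remaining=[) ) / ( id ) - id $]
Step 7: shift ). Stack=[( ( E )] ptr=4 lookahead=) remaining=[) / ( id ) - id $]
Step 8: reduce F->( E ). Stack=[( F] ptr=4 lookahead=) remaining=[) / ( id ) - id $]
Step 9: reduce T->F. Stack=[( T] ptr=4 lookahead=) remaining=[) / ( id ) - id $]
Step 10: reduce E->T. Stack=[( E] ptr=4 lookahead=) remaining=[) / ( id ) - id $]
Step 11: shift ). Stack=[( E )] ptr=5 lookahead=/ remaining=[/ ( id ) - id $]
Step 12: reduce F->( E ). Stack=[F] ptr=5 lookahead=/ remaining=[/ ( id ) - id $]
Step 13: reduce T->F. Stack=[T] ptr=5 lookahead=/ remaining=[/ ( id ) - id $]
Step 14: shift /. Stack=[T /] ptr=6 lookahead=( remaining=[( id ) - id $]
Step 15: shift (. Stack=[T / (] ptr=7 lookahead=id remaining=[id ) - id $]
Step 16: shift id. Stack=[T / ( id] ptr=8 lookahead=) remaining=[) - id $]
Step 17: reduce F->id. Stack=[T / ( F] ptr=8 lookahead=) remaining=[) - id $]
Step 18: reduce T->F. Stack=[T / ( T] ptr=8 lookahead=) remaining=[) - id $]
Step 19: reduce E->T. Stack=[T / ( E] ptr=8 lookahead=) remaining=[) - id $]
Step 20: shift ). Stack=[T / ( E )] ptr=9 lookahead=- remaining=[- id $]
Step 21: reduce F->( E ). Stack=[T / F] ptr=9 lookahead=- remaining=[- id $]
Step 22: reduce T->T / F. Stack=[T] ptr=9 lookahead=- remaining=[- id $]
Step 23: reduce E->T. Stack=[E] ptr=9 lookahead=- remaining=[- id $]
Step 24: shift -. Stack=[E -] ptr=10 lookahead=id remaining=[id $]
Step 25: shift id. Stack=[E - id] ptr=11 lookahead=$ remaining=[$]
Step 26: reduce F->id. Stack=[E - F] ptr=11 lookahead=$ remaining=[$]
Step 27: reduce T->F. Stack=[E - T] ptr=11 lookahead=$ remaining=[$]
Step 28: reduce E->E - T. Stack=[E] ptr=11 lookahead=$ remaining=[$]
Step 29: accept. Stack=[E] ptr=11 lookahead=$ remaining=[$]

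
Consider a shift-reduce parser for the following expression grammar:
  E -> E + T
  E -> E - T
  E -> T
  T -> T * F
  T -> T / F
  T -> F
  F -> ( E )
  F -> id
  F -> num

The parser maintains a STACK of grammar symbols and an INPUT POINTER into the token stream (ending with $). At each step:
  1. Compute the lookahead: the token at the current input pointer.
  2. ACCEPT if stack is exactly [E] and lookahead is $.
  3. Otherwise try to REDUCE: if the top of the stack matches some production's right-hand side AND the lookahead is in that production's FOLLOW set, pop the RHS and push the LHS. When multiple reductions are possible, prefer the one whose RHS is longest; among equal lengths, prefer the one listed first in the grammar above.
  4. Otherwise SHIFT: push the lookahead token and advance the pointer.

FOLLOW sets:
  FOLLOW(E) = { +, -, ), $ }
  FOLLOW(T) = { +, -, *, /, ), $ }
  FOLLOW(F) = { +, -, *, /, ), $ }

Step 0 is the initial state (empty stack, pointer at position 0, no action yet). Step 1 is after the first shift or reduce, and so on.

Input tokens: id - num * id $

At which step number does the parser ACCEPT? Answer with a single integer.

Answer: 14

Derivation:
Step 1: shift id. Stack=[id] ptr=1 lookahead=- remaining=[- num * id $]
Step 2: reduce F->id. Stack=[F] ptr=1 lookahead=- remaining=[- num * id $]
Step 3: reduce T->F. Stack=[T] ptr=1 lookahead=- remaining=[- num * id $]
Step 4: reduce E->T. Stack=[E] ptr=1 lookahead=- remaining=[- num * id $]
Step 5: shift -. Stack=[E -] ptr=2 lookahead=num remaining=[num * id $]
Step 6: shift num. Stack=[E - num] ptr=3 lookahead=* remaining=[* id $]
Step 7: reduce F->num. Stack=[E - F] ptr=3 lookahead=* remaining=[* id $]
Step 8: reduce T->F. Stack=[E - T] ptr=3 lookahead=* remaining=[* id $]
Step 9: shift *. Stack=[E - T *] ptr=4 lookahead=id remaining=[id $]
Step 10: shift id. Stack=[E - T * id] ptr=5 lookahead=$ remaining=[$]
Step 11: reduce F->id. Stack=[E - T * F] ptr=5 lookahead=$ remaining=[$]
Step 12: reduce T->T * F. Stack=[E - T] ptr=5 lookahead=$ remaining=[$]
Step 13: reduce E->E - T. Stack=[E] ptr=5 lookahead=$ remaining=[$]
Step 14: accept. Stack=[E] ptr=5 lookahead=$ remaining=[$]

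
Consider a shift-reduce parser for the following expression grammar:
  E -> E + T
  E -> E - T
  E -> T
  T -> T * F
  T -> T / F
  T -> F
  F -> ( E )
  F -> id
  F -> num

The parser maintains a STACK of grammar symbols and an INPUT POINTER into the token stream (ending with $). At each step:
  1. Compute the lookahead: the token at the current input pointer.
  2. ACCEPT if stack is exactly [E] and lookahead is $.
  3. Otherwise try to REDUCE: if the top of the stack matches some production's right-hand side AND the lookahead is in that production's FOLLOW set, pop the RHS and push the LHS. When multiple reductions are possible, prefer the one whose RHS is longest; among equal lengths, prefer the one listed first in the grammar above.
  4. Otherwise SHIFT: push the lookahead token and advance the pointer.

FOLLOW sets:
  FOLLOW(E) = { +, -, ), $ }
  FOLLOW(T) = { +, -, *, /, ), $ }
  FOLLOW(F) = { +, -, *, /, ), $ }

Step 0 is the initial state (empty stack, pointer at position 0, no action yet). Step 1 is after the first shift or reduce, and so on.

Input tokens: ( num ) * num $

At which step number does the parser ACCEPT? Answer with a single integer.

Answer: 14

Derivation:
Step 1: shift (. Stack=[(] ptr=1 lookahead=num remaining=[num ) * num $]
Step 2: shift num. Stack=[( num] ptr=2 lookahead=) remaining=[) * num $]
Step 3: reduce F->num. Stack=[( F] ptr=2 lookahead=) remaining=[) * num $]
Step 4: reduce T->F. Stack=[( T] ptr=2 lookahead=) remaining=[) * num $]
Step 5: reduce E->T. Stack=[( E] ptr=2 lookahead=) remaining=[) * num $]
Step 6: shift ). Stack=[( E )] ptr=3 lookahead=* remaining=[* num $]
Step 7: reduce F->( E ). Stack=[F] ptr=3 lookahead=* remaining=[* num $]
Step 8: reduce T->F. Stack=[T] ptr=3 lookahead=* remaining=[* num $]
Step 9: shift *. Stack=[T *] ptr=4 lookahead=num remaining=[num $]
Step 10: shift num. Stack=[T * num] ptr=5 lookahead=$ remaining=[$]
Step 11: reduce F->num. Stack=[T * F] ptr=5 lookahead=$ remaining=[$]
Step 12: reduce T->T * F. Stack=[T] ptr=5 lookahead=$ remaining=[$]
Step 13: reduce E->T. Stack=[E] ptr=5 lookahead=$ remaining=[$]
Step 14: accept. Stack=[E] ptr=5 lookahead=$ remaining=[$]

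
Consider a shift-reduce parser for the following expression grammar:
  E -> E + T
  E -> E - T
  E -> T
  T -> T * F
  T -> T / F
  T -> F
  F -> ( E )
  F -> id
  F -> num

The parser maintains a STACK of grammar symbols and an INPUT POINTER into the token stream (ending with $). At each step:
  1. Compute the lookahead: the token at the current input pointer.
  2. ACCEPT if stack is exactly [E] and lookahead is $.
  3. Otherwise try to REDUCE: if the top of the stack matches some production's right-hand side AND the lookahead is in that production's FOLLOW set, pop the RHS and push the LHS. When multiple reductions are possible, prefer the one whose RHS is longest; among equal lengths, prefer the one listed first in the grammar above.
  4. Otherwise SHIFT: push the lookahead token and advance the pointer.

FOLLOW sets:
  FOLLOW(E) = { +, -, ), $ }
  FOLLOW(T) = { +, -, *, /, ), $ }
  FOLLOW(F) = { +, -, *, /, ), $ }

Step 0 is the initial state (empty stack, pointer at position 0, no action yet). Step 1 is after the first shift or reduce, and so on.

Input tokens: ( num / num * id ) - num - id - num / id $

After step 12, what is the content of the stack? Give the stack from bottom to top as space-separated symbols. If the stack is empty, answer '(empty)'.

Step 1: shift (. Stack=[(] ptr=1 lookahead=num remaining=[num / num * id ) - num - id - num / id $]
Step 2: shift num. Stack=[( num] ptr=2 lookahead=/ remaining=[/ num * id ) - num - id - num / id $]
Step 3: reduce F->num. Stack=[( F] ptr=2 lookahead=/ remaining=[/ num * id ) - num - id - num / id $]
Step 4: reduce T->F. Stack=[( T] ptr=2 lookahead=/ remaining=[/ num * id ) - num - id - num / id $]
Step 5: shift /. Stack=[( T /] ptr=3 lookahead=num remaining=[num * id ) - num - id - num / id $]
Step 6: shift num. Stack=[( T / num] ptr=4 lookahead=* remaining=[* id ) - num - id - num / id $]
Step 7: reduce F->num. Stack=[( T / F] ptr=4 lookahead=* remaining=[* id ) - num - id - num / id $]
Step 8: reduce T->T / F. Stack=[( T] ptr=4 lookahead=* remaining=[* id ) - num - id - num / id $]
Step 9: shift *. Stack=[( T *] ptr=5 lookahead=id remaining=[id ) - num - id - num / id $]
Step 10: shift id. Stack=[( T * id] ptr=6 lookahead=) remaining=[) - num - id - num / id $]
Step 11: reduce F->id. Stack=[( T * F] ptr=6 lookahead=) remaining=[) - num - id - num / id $]
Step 12: reduce T->T * F. Stack=[( T] ptr=6 lookahead=) remaining=[) - num - id - num / id $]

Answer: ( T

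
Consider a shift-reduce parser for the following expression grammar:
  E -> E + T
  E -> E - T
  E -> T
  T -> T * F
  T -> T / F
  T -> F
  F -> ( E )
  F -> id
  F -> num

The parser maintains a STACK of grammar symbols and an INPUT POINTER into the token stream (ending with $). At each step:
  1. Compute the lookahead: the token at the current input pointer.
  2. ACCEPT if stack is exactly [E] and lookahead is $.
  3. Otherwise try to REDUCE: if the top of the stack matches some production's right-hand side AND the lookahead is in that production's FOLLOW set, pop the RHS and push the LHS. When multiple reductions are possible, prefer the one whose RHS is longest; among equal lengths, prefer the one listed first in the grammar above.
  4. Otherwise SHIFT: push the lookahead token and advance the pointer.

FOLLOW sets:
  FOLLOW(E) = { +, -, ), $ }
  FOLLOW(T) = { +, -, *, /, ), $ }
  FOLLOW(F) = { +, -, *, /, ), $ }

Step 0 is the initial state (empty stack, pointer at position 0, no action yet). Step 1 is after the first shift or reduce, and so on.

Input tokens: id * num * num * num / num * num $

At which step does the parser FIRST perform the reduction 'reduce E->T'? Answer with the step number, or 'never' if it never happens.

Step 1: shift id. Stack=[id] ptr=1 lookahead=* remaining=[* num * num * num / num * num $]
Step 2: reduce F->id. Stack=[F] ptr=1 lookahead=* remaining=[* num * num * num / num * num $]
Step 3: reduce T->F. Stack=[T] ptr=1 lookahead=* remaining=[* num * num * num / num * num $]
Step 4: shift *. Stack=[T *] ptr=2 lookahead=num remaining=[num * num * num / num * num $]
Step 5: shift num. Stack=[T * num] ptr=3 lookahead=* remaining=[* num * num / num * num $]
Step 6: reduce F->num. Stack=[T * F] ptr=3 lookahead=* remaining=[* num * num / num * num $]
Step 7: reduce T->T * F. Stack=[T] ptr=3 lookahead=* remaining=[* num * num / num * num $]
Step 8: shift *. Stack=[T *] ptr=4 lookahead=num remaining=[num * num / num * num $]
Step 9: shift num. Stack=[T * num] ptr=5 lookahead=* remaining=[* num / num * num $]
Step 10: reduce F->num. Stack=[T * F] ptr=5 lookahead=* remaining=[* num / num * num $]
Step 11: reduce T->T * F. Stack=[T] ptr=5 lookahead=* remaining=[* num / num * num $]
Step 12: shift *. Stack=[T *] ptr=6 lookahead=num remaining=[num / num * num $]
Step 13: shift num. Stack=[T * num] ptr=7 lookahead=/ remaining=[/ num * num $]
Step 14: reduce F->num. Stack=[T * F] ptr=7 lookahead=/ remaining=[/ num * num $]
Step 15: reduce T->T * F. Stack=[T] ptr=7 lookahead=/ remaining=[/ num * num $]
Step 16: shift /. Stack=[T /] ptr=8 lookahead=num remaining=[num * num $]
Step 17: shift num. Stack=[T / num] ptr=9 lookahead=* remaining=[* num $]
Step 18: reduce F->num. Stack=[T / F] ptr=9 lookahead=* remaining=[* num $]
Step 19: reduce T->T / F. Stack=[T] ptr=9 lookahead=* remaining=[* num $]
Step 20: shift *. Stack=[T *] ptr=10 lookahead=num remaining=[num $]
Step 21: shift num. Stack=[T * num] ptr=11 lookahead=$ remaining=[$]
Step 22: reduce F->num. Stack=[T * F] ptr=11 lookahead=$ remaining=[$]
Step 23: reduce T->T * F. Stack=[T] ptr=11 lookahead=$ remaining=[$]
Step 24: reduce E->T. Stack=[E] ptr=11 lookahead=$ remaining=[$]

Answer: 24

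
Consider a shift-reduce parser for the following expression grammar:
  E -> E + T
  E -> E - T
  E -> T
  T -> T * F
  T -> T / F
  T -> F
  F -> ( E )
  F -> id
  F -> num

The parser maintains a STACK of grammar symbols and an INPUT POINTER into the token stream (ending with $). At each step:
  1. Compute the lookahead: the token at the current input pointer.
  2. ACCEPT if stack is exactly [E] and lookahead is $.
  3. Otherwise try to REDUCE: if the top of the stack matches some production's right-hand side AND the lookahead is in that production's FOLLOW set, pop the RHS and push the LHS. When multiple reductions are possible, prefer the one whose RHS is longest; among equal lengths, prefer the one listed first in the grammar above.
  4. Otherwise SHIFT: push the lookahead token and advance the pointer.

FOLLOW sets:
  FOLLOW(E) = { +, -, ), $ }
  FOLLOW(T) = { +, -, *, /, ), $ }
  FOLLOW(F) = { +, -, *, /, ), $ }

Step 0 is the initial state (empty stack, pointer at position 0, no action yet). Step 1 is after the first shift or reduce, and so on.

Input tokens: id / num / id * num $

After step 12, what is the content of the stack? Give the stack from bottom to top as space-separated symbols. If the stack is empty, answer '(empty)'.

Step 1: shift id. Stack=[id] ptr=1 lookahead=/ remaining=[/ num / id * num $]
Step 2: reduce F->id. Stack=[F] ptr=1 lookahead=/ remaining=[/ num / id * num $]
Step 3: reduce T->F. Stack=[T] ptr=1 lookahead=/ remaining=[/ num / id * num $]
Step 4: shift /. Stack=[T /] ptr=2 lookahead=num remaining=[num / id * num $]
Step 5: shift num. Stack=[T / num] ptr=3 lookahead=/ remaining=[/ id * num $]
Step 6: reduce F->num. Stack=[T / F] ptr=3 lookahead=/ remaining=[/ id * num $]
Step 7: reduce T->T / F. Stack=[T] ptr=3 lookahead=/ remaining=[/ id * num $]
Step 8: shift /. Stack=[T /] ptr=4 lookahead=id remaining=[id * num $]
Step 9: shift id. Stack=[T / id] ptr=5 lookahead=* remaining=[* num $]
Step 10: reduce F->id. Stack=[T / F] ptr=5 lookahead=* remaining=[* num $]
Step 11: reduce T->T / F. Stack=[T] ptr=5 lookahead=* remaining=[* num $]
Step 12: shift *. Stack=[T *] ptr=6 lookahead=num remaining=[num $]

Answer: T *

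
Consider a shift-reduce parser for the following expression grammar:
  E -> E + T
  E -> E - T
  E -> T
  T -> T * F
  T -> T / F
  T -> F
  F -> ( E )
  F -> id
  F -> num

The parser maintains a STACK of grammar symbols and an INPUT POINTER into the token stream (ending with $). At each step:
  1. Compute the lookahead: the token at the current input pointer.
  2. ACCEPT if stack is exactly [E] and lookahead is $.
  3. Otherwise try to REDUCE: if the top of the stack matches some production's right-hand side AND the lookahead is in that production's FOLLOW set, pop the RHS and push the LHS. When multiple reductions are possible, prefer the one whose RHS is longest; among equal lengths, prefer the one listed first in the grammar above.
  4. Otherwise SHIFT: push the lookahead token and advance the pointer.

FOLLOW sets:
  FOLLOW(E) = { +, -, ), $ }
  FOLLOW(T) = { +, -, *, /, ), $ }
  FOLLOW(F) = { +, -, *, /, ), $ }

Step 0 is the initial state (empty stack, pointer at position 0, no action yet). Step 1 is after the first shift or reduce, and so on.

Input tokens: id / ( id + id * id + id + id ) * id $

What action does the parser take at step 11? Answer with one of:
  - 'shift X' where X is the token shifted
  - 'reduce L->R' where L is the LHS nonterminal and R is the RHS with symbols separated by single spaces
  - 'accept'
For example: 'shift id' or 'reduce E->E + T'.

Step 1: shift id. Stack=[id] ptr=1 lookahead=/ remaining=[/ ( id + id * id + id + id ) * id $]
Step 2: reduce F->id. Stack=[F] ptr=1 lookahead=/ remaining=[/ ( id + id * id + id + id ) * id $]
Step 3: reduce T->F. Stack=[T] ptr=1 lookahead=/ remaining=[/ ( id + id * id + id + id ) * id $]
Step 4: shift /. Stack=[T /] ptr=2 lookahead=( remaining=[( id + id * id + id + id ) * id $]
Step 5: shift (. Stack=[T / (] ptr=3 lookahead=id remaining=[id + id * id + id + id ) * id $]
Step 6: shift id. Stack=[T / ( id] ptr=4 lookahead=+ remaining=[+ id * id + id + id ) * id $]
Step 7: reduce F->id. Stack=[T / ( F] ptr=4 lookahead=+ remaining=[+ id * id + id + id ) * id $]
Step 8: reduce T->F. Stack=[T / ( T] ptr=4 lookahead=+ remaining=[+ id * id + id + id ) * id $]
Step 9: reduce E->T. Stack=[T / ( E] ptr=4 lookahead=+ remaining=[+ id * id + id + id ) * id $]
Step 10: shift +. Stack=[T / ( E +] ptr=5 lookahead=id remaining=[id * id + id + id ) * id $]
Step 11: shift id. Stack=[T / ( E + id] ptr=6 lookahead=* remaining=[* id + id + id ) * id $]

Answer: shift id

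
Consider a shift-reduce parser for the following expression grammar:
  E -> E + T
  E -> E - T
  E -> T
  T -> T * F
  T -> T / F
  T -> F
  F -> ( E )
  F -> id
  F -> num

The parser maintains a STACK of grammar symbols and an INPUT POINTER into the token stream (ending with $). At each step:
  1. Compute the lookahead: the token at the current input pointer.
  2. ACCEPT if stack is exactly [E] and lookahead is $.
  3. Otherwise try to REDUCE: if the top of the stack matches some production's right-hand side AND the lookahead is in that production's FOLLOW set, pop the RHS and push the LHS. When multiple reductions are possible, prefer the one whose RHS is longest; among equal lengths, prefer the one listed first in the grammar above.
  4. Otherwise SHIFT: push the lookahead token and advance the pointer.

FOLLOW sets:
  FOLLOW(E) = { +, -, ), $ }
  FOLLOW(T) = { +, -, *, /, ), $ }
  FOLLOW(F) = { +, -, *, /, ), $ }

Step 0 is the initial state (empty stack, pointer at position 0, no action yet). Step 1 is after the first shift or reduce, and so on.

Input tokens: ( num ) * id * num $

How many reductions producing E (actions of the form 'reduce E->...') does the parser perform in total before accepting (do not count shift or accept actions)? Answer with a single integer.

Step 1: shift (. Stack=[(] ptr=1 lookahead=num remaining=[num ) * id * num $]
Step 2: shift num. Stack=[( num] ptr=2 lookahead=) remaining=[) * id * num $]
Step 3: reduce F->num. Stack=[( F] ptr=2 lookahead=) remaining=[) * id * num $]
Step 4: reduce T->F. Stack=[( T] ptr=2 lookahead=) remaining=[) * id * num $]
Step 5: reduce E->T. Stack=[( E] ptr=2 lookahead=) remaining=[) * id * num $]
Step 6: shift ). Stack=[( E )] ptr=3 lookahead=* remaining=[* id * num $]
Step 7: reduce F->( E ). Stack=[F] ptr=3 lookahead=* remaining=[* id * num $]
Step 8: reduce T->F. Stack=[T] ptr=3 lookahead=* remaining=[* id * num $]
Step 9: shift *. Stack=[T *] ptr=4 lookahead=id remaining=[id * num $]
Step 10: shift id. Stack=[T * id] ptr=5 lookahead=* remaining=[* num $]
Step 11: reduce F->id. Stack=[T * F] ptr=5 lookahead=* remaining=[* num $]
Step 12: reduce T->T * F. Stack=[T] ptr=5 lookahead=* remaining=[* num $]
Step 13: shift *. Stack=[T *] ptr=6 lookahead=num remaining=[num $]
Step 14: shift num. Stack=[T * num] ptr=7 lookahead=$ remaining=[$]
Step 15: reduce F->num. Stack=[T * F] ptr=7 lookahead=$ remaining=[$]
Step 16: reduce T->T * F. Stack=[T] ptr=7 lookahead=$ remaining=[$]
Step 17: reduce E->T. Stack=[E] ptr=7 lookahead=$ remaining=[$]
Step 18: accept. Stack=[E] ptr=7 lookahead=$ remaining=[$]

Answer: 2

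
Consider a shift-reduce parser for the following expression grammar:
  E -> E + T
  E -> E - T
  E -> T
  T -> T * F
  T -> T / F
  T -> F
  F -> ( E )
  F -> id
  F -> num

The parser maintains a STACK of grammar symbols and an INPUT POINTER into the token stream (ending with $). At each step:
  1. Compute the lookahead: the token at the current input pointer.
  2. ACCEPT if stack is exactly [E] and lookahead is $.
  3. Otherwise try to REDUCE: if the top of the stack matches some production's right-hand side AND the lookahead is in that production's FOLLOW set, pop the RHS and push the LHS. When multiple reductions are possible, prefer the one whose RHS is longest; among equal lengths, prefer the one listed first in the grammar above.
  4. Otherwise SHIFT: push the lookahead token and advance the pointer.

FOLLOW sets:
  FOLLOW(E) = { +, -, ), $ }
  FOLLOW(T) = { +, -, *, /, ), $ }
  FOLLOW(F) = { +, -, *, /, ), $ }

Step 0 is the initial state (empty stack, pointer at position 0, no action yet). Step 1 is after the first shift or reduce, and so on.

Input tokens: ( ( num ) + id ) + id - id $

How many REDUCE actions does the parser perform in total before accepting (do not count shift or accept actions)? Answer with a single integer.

Answer: 18

Derivation:
Step 1: shift (. Stack=[(] ptr=1 lookahead=( remaining=[( num ) + id ) + id - id $]
Step 2: shift (. Stack=[( (] ptr=2 lookahead=num remaining=[num ) + id ) + id - id $]
Step 3: shift num. Stack=[( ( num] ptr=3 lookahead=) remaining=[) + id ) + id - id $]
Step 4: reduce F->num. Stack=[( ( F] ptr=3 lookahead=) remaining=[) + id ) + id - id $]
Step 5: reduce T->F. Stack=[( ( T] ptr=3 lookahead=) remaining=[) + id ) + id - id $]
Step 6: reduce E->T. Stack=[( ( E] ptr=3 lookahead=) remaining=[) + id ) + id - id $]
Step 7: shift ). Stack=[( ( E )] ptr=4 lookahead=+ remaining=[+ id ) + id - id $]
Step 8: reduce F->( E ). Stack=[( F] ptr=4 lookahead=+ remaining=[+ id ) + id - id $]
Step 9: reduce T->F. Stack=[( T] ptr=4 lookahead=+ remaining=[+ id ) + id - id $]
Step 10: reduce E->T. Stack=[( E] ptr=4 lookahead=+ remaining=[+ id ) + id - id $]
Step 11: shift +. Stack=[( E +] ptr=5 lookahead=id remaining=[id ) + id - id $]
Step 12: shift id. Stack=[( E + id] ptr=6 lookahead=) remaining=[) + id - id $]
Step 13: reduce F->id. Stack=[( E + F] ptr=6 lookahead=) remaining=[) + id - id $]
Step 14: reduce T->F. Stack=[( E + T] ptr=6 lookahead=) remaining=[) + id - id $]
Step 15: reduce E->E + T. Stack=[( E] ptr=6 lookahead=) remaining=[) + id - id $]
Step 16: shift ). Stack=[( E )] ptr=7 lookahead=+ remaining=[+ id - id $]
Step 17: reduce F->( E ). Stack=[F] ptr=7 lookahead=+ remaining=[+ id - id $]
Step 18: reduce T->F. Stack=[T] ptr=7 lookahead=+ remaining=[+ id - id $]
Step 19: reduce E->T. Stack=[E] ptr=7 lookahead=+ remaining=[+ id - id $]
Step 20: shift +. Stack=[E +] ptr=8 lookahead=id remaining=[id - id $]
Step 21: shift id. Stack=[E + id] ptr=9 lookahead=- remaining=[- id $]
Step 22: reduce F->id. Stack=[E + F] ptr=9 lookahead=- remaining=[- id $]
Step 23: reduce T->F. Stack=[E + T] ptr=9 lookahead=- remaining=[- id $]
Step 24: reduce E->E + T. Stack=[E] ptr=9 lookahead=- remaining=[- id $]
Step 25: shift -. Stack=[E -] ptr=10 lookahead=id remaining=[id $]
Step 26: shift id. Stack=[E - id] ptr=11 lookahead=$ remaining=[$]
Step 27: reduce F->id. Stack=[E - F] ptr=11 lookahead=$ remaining=[$]
Step 28: reduce T->F. Stack=[E - T] ptr=11 lookahead=$ remaining=[$]
Step 29: reduce E->E - T. Stack=[E] ptr=11 lookahead=$ remaining=[$]
Step 30: accept. Stack=[E] ptr=11 lookahead=$ remaining=[$]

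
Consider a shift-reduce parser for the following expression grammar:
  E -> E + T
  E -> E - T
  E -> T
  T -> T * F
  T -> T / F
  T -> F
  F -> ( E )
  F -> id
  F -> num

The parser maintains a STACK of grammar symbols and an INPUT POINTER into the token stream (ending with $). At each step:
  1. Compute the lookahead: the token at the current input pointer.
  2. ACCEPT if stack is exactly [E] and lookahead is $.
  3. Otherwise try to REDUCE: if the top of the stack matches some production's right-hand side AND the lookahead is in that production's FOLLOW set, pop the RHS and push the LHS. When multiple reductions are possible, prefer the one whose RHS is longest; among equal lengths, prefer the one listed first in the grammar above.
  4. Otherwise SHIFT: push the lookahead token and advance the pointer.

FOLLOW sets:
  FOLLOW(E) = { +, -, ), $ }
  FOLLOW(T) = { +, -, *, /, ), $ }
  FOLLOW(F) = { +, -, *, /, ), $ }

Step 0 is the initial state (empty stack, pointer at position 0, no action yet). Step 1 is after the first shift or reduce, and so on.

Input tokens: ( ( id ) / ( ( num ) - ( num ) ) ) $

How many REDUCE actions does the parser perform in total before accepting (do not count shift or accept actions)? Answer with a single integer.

Step 1: shift (. Stack=[(] ptr=1 lookahead=( remaining=[( id ) / ( ( num ) - ( num ) ) ) $]
Step 2: shift (. Stack=[( (] ptr=2 lookahead=id remaining=[id ) / ( ( num ) - ( num ) ) ) $]
Step 3: shift id. Stack=[( ( id] ptr=3 lookahead=) remaining=[) / ( ( num ) - ( num ) ) ) $]
Step 4: reduce F->id. Stack=[( ( F] ptr=3 lookahead=) remaining=[) / ( ( num ) - ( num ) ) ) $]
Step 5: reduce T->F. Stack=[( ( T] ptr=3 lookahead=) remaining=[) / ( ( num ) - ( num ) ) ) $]
Step 6: reduce E->T. Stack=[( ( E] ptr=3 lookahead=) remaining=[) / ( ( num ) - ( num ) ) ) $]
Step 7: shift ). Stack=[( ( E )] ptr=4 lookahead=/ remaining=[/ ( ( num ) - ( num ) ) ) $]
Step 8: reduce F->( E ). Stack=[( F] ptr=4 lookahead=/ remaining=[/ ( ( num ) - ( num ) ) ) $]
Step 9: reduce T->F. Stack=[( T] ptr=4 lookahead=/ remaining=[/ ( ( num ) - ( num ) ) ) $]
Step 10: shift /. Stack=[( T /] ptr=5 lookahead=( remaining=[( ( num ) - ( num ) ) ) $]
Step 11: shift (. Stack=[( T / (] ptr=6 lookahead=( remaining=[( num ) - ( num ) ) ) $]
Step 12: shift (. Stack=[( T / ( (] ptr=7 lookahead=num remaining=[num ) - ( num ) ) ) $]
Step 13: shift num. Stack=[( T / ( ( num] ptr=8 lookahead=) remaining=[) - ( num ) ) ) $]
Step 14: reduce F->num. Stack=[( T / ( ( F] ptr=8 lookahead=) remaining=[) - ( num ) ) ) $]
Step 15: reduce T->F. Stack=[( T / ( ( T] ptr=8 lookahead=) remaining=[) - ( num ) ) ) $]
Step 16: reduce E->T. Stack=[( T / ( ( E] ptr=8 lookahead=) remaining=[) - ( num ) ) ) $]
Step 17: shift ). Stack=[( T / ( ( E )] ptr=9 lookahead=- remaining=[- ( num ) ) ) $]
Step 18: reduce F->( E ). Stack=[( T / ( F] ptr=9 lookahead=- remaining=[- ( num ) ) ) $]
Step 19: reduce T->F. Stack=[( T / ( T] ptr=9 lookahead=- remaining=[- ( num ) ) ) $]
Step 20: reduce E->T. Stack=[( T / ( E] ptr=9 lookahead=- remaining=[- ( num ) ) ) $]
Step 21: shift -. Stack=[( T / ( E -] ptr=10 lookahead=( remaining=[( num ) ) ) $]
Step 22: shift (. Stack=[( T / ( E - (] ptr=11 lookahead=num remaining=[num ) ) ) $]
Step 23: shift num. Stack=[( T / ( E - ( num] ptr=12 lookahead=) remaining=[) ) ) $]
Step 24: reduce F->num. Stack=[( T / ( E - ( F] ptr=12 lookahead=) remaining=[) ) ) $]
Step 25: reduce T->F. Stack=[( T / ( E - ( T] ptr=12 lookahead=) remaining=[) ) ) $]
Step 26: reduce E->T. Stack=[( T / ( E - ( E] ptr=12 lookahead=) remaining=[) ) ) $]
Step 27: shift ). Stack=[( T / ( E - ( E )] ptr=13 lookahead=) remaining=[) ) $]
Step 28: reduce F->( E ). Stack=[( T / ( E - F] ptr=13 lookahead=) remaining=[) ) $]
Step 29: reduce T->F. Stack=[( T / ( E - T] ptr=13 lookahead=) remaining=[) ) $]
Step 30: reduce E->E - T. Stack=[( T / ( E] ptr=13 lookahead=) remaining=[) ) $]
Step 31: shift ). Stack=[( T / ( E )] ptr=14 lookahead=) remaining=[) $]
Step 32: reduce F->( E ). Stack=[( T / F] ptr=14 lookahead=) remaining=[) $]
Step 33: reduce T->T / F. Stack=[( T] ptr=14 lookahead=) remaining=[) $]
Step 34: reduce E->T. Stack=[( E] ptr=14 lookahead=) remaining=[) $]
Step 35: shift ). Stack=[( E )] ptr=15 lookahead=$ remaining=[$]
Step 36: reduce F->( E ). Stack=[F] ptr=15 lookahead=$ remaining=[$]
Step 37: reduce T->F. Stack=[T] ptr=15 lookahead=$ remaining=[$]
Step 38: reduce E->T. Stack=[E] ptr=15 lookahead=$ remaining=[$]
Step 39: accept. Stack=[E] ptr=15 lookahead=$ remaining=[$]

Answer: 23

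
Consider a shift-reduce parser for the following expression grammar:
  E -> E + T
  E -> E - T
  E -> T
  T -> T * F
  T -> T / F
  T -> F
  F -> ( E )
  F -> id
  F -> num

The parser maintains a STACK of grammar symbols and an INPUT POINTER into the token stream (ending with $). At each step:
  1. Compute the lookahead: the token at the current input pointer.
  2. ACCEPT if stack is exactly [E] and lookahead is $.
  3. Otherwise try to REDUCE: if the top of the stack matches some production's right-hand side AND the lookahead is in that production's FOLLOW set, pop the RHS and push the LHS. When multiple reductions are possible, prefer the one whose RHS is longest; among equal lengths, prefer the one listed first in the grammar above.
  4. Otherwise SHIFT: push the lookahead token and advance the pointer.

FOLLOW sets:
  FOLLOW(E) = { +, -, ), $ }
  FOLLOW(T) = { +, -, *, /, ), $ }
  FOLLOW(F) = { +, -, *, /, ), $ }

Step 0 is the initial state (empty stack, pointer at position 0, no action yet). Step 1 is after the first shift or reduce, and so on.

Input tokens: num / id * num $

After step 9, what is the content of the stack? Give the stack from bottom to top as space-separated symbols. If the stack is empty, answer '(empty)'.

Answer: T * num

Derivation:
Step 1: shift num. Stack=[num] ptr=1 lookahead=/ remaining=[/ id * num $]
Step 2: reduce F->num. Stack=[F] ptr=1 lookahead=/ remaining=[/ id * num $]
Step 3: reduce T->F. Stack=[T] ptr=1 lookahead=/ remaining=[/ id * num $]
Step 4: shift /. Stack=[T /] ptr=2 lookahead=id remaining=[id * num $]
Step 5: shift id. Stack=[T / id] ptr=3 lookahead=* remaining=[* num $]
Step 6: reduce F->id. Stack=[T / F] ptr=3 lookahead=* remaining=[* num $]
Step 7: reduce T->T / F. Stack=[T] ptr=3 lookahead=* remaining=[* num $]
Step 8: shift *. Stack=[T *] ptr=4 lookahead=num remaining=[num $]
Step 9: shift num. Stack=[T * num] ptr=5 lookahead=$ remaining=[$]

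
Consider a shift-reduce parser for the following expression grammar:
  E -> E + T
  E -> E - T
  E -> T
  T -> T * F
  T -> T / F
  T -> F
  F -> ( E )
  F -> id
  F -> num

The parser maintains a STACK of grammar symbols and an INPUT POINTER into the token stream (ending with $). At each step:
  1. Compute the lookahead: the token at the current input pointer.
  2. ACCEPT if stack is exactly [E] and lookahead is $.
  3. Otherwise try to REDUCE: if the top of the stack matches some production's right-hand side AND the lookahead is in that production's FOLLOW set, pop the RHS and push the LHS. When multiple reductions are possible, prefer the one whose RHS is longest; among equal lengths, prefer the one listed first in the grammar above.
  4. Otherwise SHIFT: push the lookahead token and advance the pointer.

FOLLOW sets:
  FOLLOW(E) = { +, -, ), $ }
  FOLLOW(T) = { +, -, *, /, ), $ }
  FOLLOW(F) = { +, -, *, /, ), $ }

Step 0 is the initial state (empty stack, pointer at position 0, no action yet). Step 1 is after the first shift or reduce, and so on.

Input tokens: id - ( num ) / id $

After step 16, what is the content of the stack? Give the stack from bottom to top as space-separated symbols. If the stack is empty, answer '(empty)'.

Answer: E - T / F

Derivation:
Step 1: shift id. Stack=[id] ptr=1 lookahead=- remaining=[- ( num ) / id $]
Step 2: reduce F->id. Stack=[F] ptr=1 lookahead=- remaining=[- ( num ) / id $]
Step 3: reduce T->F. Stack=[T] ptr=1 lookahead=- remaining=[- ( num ) / id $]
Step 4: reduce E->T. Stack=[E] ptr=1 lookahead=- remaining=[- ( num ) / id $]
Step 5: shift -. Stack=[E -] ptr=2 lookahead=( remaining=[( num ) / id $]
Step 6: shift (. Stack=[E - (] ptr=3 lookahead=num remaining=[num ) / id $]
Step 7: shift num. Stack=[E - ( num] ptr=4 lookahead=) remaining=[) / id $]
Step 8: reduce F->num. Stack=[E - ( F] ptr=4 lookahead=) remaining=[) / id $]
Step 9: reduce T->F. Stack=[E - ( T] ptr=4 lookahead=) remaining=[) / id $]
Step 10: reduce E->T. Stack=[E - ( E] ptr=4 lookahead=) remaining=[) / id $]
Step 11: shift ). Stack=[E - ( E )] ptr=5 lookahead=/ remaining=[/ id $]
Step 12: reduce F->( E ). Stack=[E - F] ptr=5 lookahead=/ remaining=[/ id $]
Step 13: reduce T->F. Stack=[E - T] ptr=5 lookahead=/ remaining=[/ id $]
Step 14: shift /. Stack=[E - T /] ptr=6 lookahead=id remaining=[id $]
Step 15: shift id. Stack=[E - T / id] ptr=7 lookahead=$ remaining=[$]
Step 16: reduce F->id. Stack=[E - T / F] ptr=7 lookahead=$ remaining=[$]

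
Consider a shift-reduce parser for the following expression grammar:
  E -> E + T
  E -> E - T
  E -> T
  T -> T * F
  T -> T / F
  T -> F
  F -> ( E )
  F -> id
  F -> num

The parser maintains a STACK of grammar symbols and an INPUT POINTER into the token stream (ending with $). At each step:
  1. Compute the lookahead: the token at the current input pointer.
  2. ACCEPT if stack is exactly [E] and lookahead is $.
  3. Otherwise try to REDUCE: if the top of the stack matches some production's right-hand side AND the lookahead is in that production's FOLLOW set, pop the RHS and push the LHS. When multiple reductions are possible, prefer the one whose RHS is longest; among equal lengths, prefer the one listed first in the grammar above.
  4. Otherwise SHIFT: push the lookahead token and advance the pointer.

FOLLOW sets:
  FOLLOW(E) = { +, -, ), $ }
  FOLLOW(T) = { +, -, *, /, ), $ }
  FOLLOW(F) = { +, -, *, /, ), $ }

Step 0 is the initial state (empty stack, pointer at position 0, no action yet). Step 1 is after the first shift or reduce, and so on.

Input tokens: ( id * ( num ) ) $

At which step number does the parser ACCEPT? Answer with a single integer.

Step 1: shift (. Stack=[(] ptr=1 lookahead=id remaining=[id * ( num ) ) $]
Step 2: shift id. Stack=[( id] ptr=2 lookahead=* remaining=[* ( num ) ) $]
Step 3: reduce F->id. Stack=[( F] ptr=2 lookahead=* remaining=[* ( num ) ) $]
Step 4: reduce T->F. Stack=[( T] ptr=2 lookahead=* remaining=[* ( num ) ) $]
Step 5: shift *. Stack=[( T *] ptr=3 lookahead=( remaining=[( num ) ) $]
Step 6: shift (. Stack=[( T * (] ptr=4 lookahead=num remaining=[num ) ) $]
Step 7: shift num. Stack=[( T * ( num] ptr=5 lookahead=) remaining=[) ) $]
Step 8: reduce F->num. Stack=[( T * ( F] ptr=5 lookahead=) remaining=[) ) $]
Step 9: reduce T->F. Stack=[( T * ( T] ptr=5 lookahead=) remaining=[) ) $]
Step 10: reduce E->T. Stack=[( T * ( E] ptr=5 lookahead=) remaining=[) ) $]
Step 11: shift ). Stack=[( T * ( E )] ptr=6 lookahead=) remaining=[) $]
Step 12: reduce F->( E ). Stack=[( T * F] ptr=6 lookahead=) remaining=[) $]
Step 13: reduce T->T * F. Stack=[( T] ptr=6 lookahead=) remaining=[) $]
Step 14: reduce E->T. Stack=[( E] ptr=6 lookahead=) remaining=[) $]
Step 15: shift ). Stack=[( E )] ptr=7 lookahead=$ remaining=[$]
Step 16: reduce F->( E ). Stack=[F] ptr=7 lookahead=$ remaining=[$]
Step 17: reduce T->F. Stack=[T] ptr=7 lookahead=$ remaining=[$]
Step 18: reduce E->T. Stack=[E] ptr=7 lookahead=$ remaining=[$]
Step 19: accept. Stack=[E] ptr=7 lookahead=$ remaining=[$]

Answer: 19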